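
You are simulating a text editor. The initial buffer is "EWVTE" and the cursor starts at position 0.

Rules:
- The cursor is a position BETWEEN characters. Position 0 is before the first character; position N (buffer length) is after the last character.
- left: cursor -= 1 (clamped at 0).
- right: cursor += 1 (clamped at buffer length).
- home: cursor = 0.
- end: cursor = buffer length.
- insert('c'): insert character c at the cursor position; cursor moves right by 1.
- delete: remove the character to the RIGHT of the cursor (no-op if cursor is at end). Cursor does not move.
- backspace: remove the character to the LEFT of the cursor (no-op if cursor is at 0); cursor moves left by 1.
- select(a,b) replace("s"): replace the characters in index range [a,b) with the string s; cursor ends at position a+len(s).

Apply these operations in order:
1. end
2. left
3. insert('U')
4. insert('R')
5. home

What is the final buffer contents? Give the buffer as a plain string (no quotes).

After op 1 (end): buf='EWVTE' cursor=5
After op 2 (left): buf='EWVTE' cursor=4
After op 3 (insert('U')): buf='EWVTUE' cursor=5
After op 4 (insert('R')): buf='EWVTURE' cursor=6
After op 5 (home): buf='EWVTURE' cursor=0

Answer: EWVTURE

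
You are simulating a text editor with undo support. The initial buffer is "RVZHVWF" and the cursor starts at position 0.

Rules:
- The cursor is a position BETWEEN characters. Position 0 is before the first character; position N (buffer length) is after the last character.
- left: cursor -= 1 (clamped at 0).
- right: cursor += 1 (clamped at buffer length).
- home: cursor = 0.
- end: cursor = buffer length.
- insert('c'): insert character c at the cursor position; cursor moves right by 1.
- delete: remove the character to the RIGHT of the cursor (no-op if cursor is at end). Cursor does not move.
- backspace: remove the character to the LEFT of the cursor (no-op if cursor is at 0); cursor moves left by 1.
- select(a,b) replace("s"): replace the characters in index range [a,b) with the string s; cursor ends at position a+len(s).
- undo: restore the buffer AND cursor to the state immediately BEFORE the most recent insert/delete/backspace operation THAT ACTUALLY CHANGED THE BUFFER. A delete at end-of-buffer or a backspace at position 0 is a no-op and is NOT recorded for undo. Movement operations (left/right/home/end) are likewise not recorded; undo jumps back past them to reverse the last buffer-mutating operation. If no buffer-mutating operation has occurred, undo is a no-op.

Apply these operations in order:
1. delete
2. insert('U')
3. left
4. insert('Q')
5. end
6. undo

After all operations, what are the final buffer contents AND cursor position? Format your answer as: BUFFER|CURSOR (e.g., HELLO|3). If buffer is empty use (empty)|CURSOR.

After op 1 (delete): buf='VZHVWF' cursor=0
After op 2 (insert('U')): buf='UVZHVWF' cursor=1
After op 3 (left): buf='UVZHVWF' cursor=0
After op 4 (insert('Q')): buf='QUVZHVWF' cursor=1
After op 5 (end): buf='QUVZHVWF' cursor=8
After op 6 (undo): buf='UVZHVWF' cursor=0

Answer: UVZHVWF|0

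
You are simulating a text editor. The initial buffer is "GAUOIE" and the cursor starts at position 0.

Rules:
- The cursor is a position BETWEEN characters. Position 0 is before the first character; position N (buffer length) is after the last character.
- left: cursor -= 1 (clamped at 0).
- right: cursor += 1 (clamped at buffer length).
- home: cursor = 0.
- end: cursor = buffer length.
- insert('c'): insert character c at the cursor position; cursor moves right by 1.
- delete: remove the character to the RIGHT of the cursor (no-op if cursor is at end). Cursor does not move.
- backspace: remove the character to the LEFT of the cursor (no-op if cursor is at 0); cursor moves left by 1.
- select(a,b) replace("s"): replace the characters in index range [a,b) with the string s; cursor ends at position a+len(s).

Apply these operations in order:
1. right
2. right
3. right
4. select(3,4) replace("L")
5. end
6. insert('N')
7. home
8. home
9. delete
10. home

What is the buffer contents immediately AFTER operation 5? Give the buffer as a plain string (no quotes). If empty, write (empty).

Answer: GAULIE

Derivation:
After op 1 (right): buf='GAUOIE' cursor=1
After op 2 (right): buf='GAUOIE' cursor=2
After op 3 (right): buf='GAUOIE' cursor=3
After op 4 (select(3,4) replace("L")): buf='GAULIE' cursor=4
After op 5 (end): buf='GAULIE' cursor=6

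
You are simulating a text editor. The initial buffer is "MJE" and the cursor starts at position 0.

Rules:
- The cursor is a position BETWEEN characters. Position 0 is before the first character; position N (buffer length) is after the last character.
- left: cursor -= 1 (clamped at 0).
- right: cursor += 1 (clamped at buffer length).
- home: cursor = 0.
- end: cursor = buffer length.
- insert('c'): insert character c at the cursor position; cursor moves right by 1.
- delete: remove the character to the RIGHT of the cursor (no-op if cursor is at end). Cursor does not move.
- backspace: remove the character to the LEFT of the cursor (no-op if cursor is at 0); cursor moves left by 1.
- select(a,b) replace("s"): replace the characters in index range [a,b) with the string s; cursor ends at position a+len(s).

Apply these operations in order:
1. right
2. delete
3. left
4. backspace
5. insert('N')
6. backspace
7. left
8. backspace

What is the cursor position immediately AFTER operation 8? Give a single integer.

After op 1 (right): buf='MJE' cursor=1
After op 2 (delete): buf='ME' cursor=1
After op 3 (left): buf='ME' cursor=0
After op 4 (backspace): buf='ME' cursor=0
After op 5 (insert('N')): buf='NME' cursor=1
After op 6 (backspace): buf='ME' cursor=0
After op 7 (left): buf='ME' cursor=0
After op 8 (backspace): buf='ME' cursor=0

Answer: 0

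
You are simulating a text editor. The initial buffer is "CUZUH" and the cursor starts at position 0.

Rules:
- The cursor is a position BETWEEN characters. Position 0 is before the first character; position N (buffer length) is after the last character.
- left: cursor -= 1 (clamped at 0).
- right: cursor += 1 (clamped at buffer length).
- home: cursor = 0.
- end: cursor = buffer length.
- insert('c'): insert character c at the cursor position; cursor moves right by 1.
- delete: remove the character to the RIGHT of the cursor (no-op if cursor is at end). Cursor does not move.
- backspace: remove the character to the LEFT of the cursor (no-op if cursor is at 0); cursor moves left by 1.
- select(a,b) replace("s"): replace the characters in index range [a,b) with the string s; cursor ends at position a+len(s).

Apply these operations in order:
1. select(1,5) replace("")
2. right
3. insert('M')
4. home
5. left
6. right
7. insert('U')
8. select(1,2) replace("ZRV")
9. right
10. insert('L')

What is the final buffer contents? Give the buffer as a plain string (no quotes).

After op 1 (select(1,5) replace("")): buf='C' cursor=1
After op 2 (right): buf='C' cursor=1
After op 3 (insert('M')): buf='CM' cursor=2
After op 4 (home): buf='CM' cursor=0
After op 5 (left): buf='CM' cursor=0
After op 6 (right): buf='CM' cursor=1
After op 7 (insert('U')): buf='CUM' cursor=2
After op 8 (select(1,2) replace("ZRV")): buf='CZRVM' cursor=4
After op 9 (right): buf='CZRVM' cursor=5
After op 10 (insert('L')): buf='CZRVML' cursor=6

Answer: CZRVML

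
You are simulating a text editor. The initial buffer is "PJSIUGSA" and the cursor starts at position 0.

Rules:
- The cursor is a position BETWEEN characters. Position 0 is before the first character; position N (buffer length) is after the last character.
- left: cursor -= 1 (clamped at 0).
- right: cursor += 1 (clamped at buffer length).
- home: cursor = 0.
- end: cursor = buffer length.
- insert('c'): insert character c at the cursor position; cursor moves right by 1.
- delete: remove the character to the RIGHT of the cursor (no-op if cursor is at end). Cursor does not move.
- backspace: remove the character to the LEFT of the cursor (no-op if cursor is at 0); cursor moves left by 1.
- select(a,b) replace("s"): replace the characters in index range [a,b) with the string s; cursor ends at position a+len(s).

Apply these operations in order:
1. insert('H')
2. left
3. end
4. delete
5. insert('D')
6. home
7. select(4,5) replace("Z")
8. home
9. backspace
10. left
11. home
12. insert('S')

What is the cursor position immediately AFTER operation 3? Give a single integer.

After op 1 (insert('H')): buf='HPJSIUGSA' cursor=1
After op 2 (left): buf='HPJSIUGSA' cursor=0
After op 3 (end): buf='HPJSIUGSA' cursor=9

Answer: 9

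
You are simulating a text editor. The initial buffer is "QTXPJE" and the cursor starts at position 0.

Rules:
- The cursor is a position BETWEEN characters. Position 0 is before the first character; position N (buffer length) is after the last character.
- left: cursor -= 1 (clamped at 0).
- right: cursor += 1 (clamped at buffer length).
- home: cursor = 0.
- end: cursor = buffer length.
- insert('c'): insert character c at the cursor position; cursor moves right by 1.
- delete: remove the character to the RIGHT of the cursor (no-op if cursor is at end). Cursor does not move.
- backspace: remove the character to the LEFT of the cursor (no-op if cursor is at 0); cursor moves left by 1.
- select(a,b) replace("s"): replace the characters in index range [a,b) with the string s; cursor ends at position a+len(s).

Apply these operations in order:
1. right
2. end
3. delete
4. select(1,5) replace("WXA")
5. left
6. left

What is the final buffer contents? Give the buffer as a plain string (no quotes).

After op 1 (right): buf='QTXPJE' cursor=1
After op 2 (end): buf='QTXPJE' cursor=6
After op 3 (delete): buf='QTXPJE' cursor=6
After op 4 (select(1,5) replace("WXA")): buf='QWXAE' cursor=4
After op 5 (left): buf='QWXAE' cursor=3
After op 6 (left): buf='QWXAE' cursor=2

Answer: QWXAE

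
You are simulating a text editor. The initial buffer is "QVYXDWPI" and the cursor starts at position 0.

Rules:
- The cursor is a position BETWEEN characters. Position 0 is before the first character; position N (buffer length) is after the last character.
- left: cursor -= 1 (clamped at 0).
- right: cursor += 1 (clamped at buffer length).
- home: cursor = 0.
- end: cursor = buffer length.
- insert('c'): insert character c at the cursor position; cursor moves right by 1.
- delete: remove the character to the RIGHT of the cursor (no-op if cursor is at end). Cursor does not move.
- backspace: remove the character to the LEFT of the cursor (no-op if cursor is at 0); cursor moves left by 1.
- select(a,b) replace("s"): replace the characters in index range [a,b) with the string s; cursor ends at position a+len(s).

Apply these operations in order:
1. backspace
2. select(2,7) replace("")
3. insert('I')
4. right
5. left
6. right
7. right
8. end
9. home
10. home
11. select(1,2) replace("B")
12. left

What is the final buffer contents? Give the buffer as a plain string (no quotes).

After op 1 (backspace): buf='QVYXDWPI' cursor=0
After op 2 (select(2,7) replace("")): buf='QVI' cursor=2
After op 3 (insert('I')): buf='QVII' cursor=3
After op 4 (right): buf='QVII' cursor=4
After op 5 (left): buf='QVII' cursor=3
After op 6 (right): buf='QVII' cursor=4
After op 7 (right): buf='QVII' cursor=4
After op 8 (end): buf='QVII' cursor=4
After op 9 (home): buf='QVII' cursor=0
After op 10 (home): buf='QVII' cursor=0
After op 11 (select(1,2) replace("B")): buf='QBII' cursor=2
After op 12 (left): buf='QBII' cursor=1

Answer: QBII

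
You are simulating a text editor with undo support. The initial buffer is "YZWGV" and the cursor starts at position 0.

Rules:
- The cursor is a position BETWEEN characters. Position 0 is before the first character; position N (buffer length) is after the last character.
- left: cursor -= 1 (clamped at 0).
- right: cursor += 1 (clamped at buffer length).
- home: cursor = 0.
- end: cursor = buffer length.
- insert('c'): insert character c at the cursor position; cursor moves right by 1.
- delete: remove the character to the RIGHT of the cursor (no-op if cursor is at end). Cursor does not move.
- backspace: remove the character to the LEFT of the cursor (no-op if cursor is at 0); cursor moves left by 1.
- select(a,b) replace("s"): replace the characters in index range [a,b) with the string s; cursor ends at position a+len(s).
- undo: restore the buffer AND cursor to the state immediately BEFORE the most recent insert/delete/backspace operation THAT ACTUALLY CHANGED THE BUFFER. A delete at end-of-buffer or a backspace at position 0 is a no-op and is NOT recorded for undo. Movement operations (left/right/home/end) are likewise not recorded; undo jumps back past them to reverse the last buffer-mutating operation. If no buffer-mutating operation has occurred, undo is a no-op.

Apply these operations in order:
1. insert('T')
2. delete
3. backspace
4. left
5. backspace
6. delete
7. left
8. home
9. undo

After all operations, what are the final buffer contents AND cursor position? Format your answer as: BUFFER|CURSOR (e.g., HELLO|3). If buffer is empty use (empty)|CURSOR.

After op 1 (insert('T')): buf='TYZWGV' cursor=1
After op 2 (delete): buf='TZWGV' cursor=1
After op 3 (backspace): buf='ZWGV' cursor=0
After op 4 (left): buf='ZWGV' cursor=0
After op 5 (backspace): buf='ZWGV' cursor=0
After op 6 (delete): buf='WGV' cursor=0
After op 7 (left): buf='WGV' cursor=0
After op 8 (home): buf='WGV' cursor=0
After op 9 (undo): buf='ZWGV' cursor=0

Answer: ZWGV|0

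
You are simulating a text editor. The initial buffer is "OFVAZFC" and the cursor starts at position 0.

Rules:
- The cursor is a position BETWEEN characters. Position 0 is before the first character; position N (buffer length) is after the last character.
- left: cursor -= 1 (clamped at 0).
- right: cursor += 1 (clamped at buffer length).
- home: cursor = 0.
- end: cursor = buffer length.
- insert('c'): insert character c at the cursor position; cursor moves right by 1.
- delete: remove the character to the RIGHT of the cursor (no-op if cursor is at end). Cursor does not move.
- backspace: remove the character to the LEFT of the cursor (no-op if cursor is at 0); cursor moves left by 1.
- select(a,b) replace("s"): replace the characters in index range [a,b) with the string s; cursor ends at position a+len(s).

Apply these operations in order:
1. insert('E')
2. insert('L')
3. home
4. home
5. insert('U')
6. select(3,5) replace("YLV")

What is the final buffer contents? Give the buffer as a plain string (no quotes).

Answer: UELYLVVAZFC

Derivation:
After op 1 (insert('E')): buf='EOFVAZFC' cursor=1
After op 2 (insert('L')): buf='ELOFVAZFC' cursor=2
After op 3 (home): buf='ELOFVAZFC' cursor=0
After op 4 (home): buf='ELOFVAZFC' cursor=0
After op 5 (insert('U')): buf='UELOFVAZFC' cursor=1
After op 6 (select(3,5) replace("YLV")): buf='UELYLVVAZFC' cursor=6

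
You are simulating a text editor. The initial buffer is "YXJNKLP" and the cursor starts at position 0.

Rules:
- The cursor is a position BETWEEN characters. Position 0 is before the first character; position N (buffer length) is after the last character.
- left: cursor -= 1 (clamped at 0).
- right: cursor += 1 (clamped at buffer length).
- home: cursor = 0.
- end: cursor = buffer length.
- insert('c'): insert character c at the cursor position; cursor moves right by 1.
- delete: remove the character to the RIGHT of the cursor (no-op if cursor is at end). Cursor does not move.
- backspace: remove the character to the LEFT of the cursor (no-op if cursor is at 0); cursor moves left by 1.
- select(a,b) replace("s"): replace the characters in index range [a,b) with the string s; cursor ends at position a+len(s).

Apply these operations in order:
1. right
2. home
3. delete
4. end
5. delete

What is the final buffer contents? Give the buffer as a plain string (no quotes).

After op 1 (right): buf='YXJNKLP' cursor=1
After op 2 (home): buf='YXJNKLP' cursor=0
After op 3 (delete): buf='XJNKLP' cursor=0
After op 4 (end): buf='XJNKLP' cursor=6
After op 5 (delete): buf='XJNKLP' cursor=6

Answer: XJNKLP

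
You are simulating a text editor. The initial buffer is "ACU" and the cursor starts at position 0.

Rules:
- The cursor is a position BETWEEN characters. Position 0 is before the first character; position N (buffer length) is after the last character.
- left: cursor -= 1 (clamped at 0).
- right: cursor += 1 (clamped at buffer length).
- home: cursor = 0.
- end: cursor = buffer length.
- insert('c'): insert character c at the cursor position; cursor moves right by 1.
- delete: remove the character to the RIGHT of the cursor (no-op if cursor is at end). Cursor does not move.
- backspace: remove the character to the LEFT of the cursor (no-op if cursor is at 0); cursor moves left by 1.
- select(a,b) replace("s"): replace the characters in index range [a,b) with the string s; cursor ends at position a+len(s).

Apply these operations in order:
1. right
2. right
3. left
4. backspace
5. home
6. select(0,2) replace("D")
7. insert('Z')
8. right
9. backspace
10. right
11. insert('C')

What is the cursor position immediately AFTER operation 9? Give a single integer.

Answer: 1

Derivation:
After op 1 (right): buf='ACU' cursor=1
After op 2 (right): buf='ACU' cursor=2
After op 3 (left): buf='ACU' cursor=1
After op 4 (backspace): buf='CU' cursor=0
After op 5 (home): buf='CU' cursor=0
After op 6 (select(0,2) replace("D")): buf='D' cursor=1
After op 7 (insert('Z')): buf='DZ' cursor=2
After op 8 (right): buf='DZ' cursor=2
After op 9 (backspace): buf='D' cursor=1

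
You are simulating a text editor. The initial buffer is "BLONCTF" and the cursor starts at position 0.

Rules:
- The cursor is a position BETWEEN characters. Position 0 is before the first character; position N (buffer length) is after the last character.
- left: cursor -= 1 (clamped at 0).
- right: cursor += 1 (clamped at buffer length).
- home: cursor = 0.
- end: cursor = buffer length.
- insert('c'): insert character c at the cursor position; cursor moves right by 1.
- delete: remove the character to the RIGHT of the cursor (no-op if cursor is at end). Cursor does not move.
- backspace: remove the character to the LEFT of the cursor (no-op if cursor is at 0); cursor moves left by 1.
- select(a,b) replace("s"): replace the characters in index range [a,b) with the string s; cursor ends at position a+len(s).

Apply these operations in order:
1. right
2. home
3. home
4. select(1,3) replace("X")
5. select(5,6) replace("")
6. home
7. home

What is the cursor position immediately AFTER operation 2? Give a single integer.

After op 1 (right): buf='BLONCTF' cursor=1
After op 2 (home): buf='BLONCTF' cursor=0

Answer: 0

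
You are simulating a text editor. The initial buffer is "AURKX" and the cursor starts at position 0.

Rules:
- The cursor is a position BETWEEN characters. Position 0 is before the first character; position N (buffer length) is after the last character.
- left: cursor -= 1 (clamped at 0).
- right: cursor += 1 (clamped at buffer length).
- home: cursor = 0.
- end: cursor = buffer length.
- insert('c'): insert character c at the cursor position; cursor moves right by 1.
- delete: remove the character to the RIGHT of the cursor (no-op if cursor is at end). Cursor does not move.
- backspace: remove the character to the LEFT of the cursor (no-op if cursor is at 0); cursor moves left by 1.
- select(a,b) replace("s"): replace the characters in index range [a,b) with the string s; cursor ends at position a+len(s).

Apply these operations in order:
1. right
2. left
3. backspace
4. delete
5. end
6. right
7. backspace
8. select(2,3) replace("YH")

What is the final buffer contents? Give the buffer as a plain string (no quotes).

Answer: URYH

Derivation:
After op 1 (right): buf='AURKX' cursor=1
After op 2 (left): buf='AURKX' cursor=0
After op 3 (backspace): buf='AURKX' cursor=0
After op 4 (delete): buf='URKX' cursor=0
After op 5 (end): buf='URKX' cursor=4
After op 6 (right): buf='URKX' cursor=4
After op 7 (backspace): buf='URK' cursor=3
After op 8 (select(2,3) replace("YH")): buf='URYH' cursor=4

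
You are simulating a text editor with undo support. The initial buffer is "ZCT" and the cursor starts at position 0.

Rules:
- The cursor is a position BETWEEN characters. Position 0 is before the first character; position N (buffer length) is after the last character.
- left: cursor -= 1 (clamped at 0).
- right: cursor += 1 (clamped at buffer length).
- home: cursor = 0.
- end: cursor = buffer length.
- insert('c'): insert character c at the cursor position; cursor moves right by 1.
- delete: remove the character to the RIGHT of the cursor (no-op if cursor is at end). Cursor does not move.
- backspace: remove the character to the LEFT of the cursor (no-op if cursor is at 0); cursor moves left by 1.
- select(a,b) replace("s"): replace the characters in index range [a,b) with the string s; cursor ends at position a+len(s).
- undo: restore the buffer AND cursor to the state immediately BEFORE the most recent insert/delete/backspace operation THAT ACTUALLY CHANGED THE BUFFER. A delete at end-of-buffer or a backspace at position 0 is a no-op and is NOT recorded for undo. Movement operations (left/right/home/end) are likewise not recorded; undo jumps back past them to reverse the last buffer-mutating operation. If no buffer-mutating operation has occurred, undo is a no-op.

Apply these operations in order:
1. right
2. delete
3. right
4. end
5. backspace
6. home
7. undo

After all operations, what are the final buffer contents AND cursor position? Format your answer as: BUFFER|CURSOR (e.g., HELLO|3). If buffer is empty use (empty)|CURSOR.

Answer: ZT|2

Derivation:
After op 1 (right): buf='ZCT' cursor=1
After op 2 (delete): buf='ZT' cursor=1
After op 3 (right): buf='ZT' cursor=2
After op 4 (end): buf='ZT' cursor=2
After op 5 (backspace): buf='Z' cursor=1
After op 6 (home): buf='Z' cursor=0
After op 7 (undo): buf='ZT' cursor=2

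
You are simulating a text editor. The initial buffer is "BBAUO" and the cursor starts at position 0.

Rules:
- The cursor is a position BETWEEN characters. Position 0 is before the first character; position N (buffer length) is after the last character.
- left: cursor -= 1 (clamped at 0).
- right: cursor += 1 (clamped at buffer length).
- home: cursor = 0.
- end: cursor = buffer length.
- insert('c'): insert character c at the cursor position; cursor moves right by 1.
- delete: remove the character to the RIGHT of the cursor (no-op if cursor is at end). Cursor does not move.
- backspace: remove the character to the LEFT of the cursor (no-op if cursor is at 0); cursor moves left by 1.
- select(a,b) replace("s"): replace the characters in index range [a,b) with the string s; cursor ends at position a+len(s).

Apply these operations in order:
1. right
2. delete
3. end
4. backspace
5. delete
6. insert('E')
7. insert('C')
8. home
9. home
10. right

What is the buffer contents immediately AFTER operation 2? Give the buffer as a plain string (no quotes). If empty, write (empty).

After op 1 (right): buf='BBAUO' cursor=1
After op 2 (delete): buf='BAUO' cursor=1

Answer: BAUO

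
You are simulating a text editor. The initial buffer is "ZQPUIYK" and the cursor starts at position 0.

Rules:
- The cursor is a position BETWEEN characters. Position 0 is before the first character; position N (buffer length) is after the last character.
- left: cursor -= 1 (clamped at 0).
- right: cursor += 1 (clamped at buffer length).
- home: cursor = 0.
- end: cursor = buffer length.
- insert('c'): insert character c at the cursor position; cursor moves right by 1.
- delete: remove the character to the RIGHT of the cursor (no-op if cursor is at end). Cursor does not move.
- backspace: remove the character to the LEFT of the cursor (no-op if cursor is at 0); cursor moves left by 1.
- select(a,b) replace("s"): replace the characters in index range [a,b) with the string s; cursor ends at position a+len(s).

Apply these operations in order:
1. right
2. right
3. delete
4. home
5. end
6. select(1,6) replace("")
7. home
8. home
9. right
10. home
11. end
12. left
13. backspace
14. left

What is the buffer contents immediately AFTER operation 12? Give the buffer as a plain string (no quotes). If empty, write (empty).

After op 1 (right): buf='ZQPUIYK' cursor=1
After op 2 (right): buf='ZQPUIYK' cursor=2
After op 3 (delete): buf='ZQUIYK' cursor=2
After op 4 (home): buf='ZQUIYK' cursor=0
After op 5 (end): buf='ZQUIYK' cursor=6
After op 6 (select(1,6) replace("")): buf='Z' cursor=1
After op 7 (home): buf='Z' cursor=0
After op 8 (home): buf='Z' cursor=0
After op 9 (right): buf='Z' cursor=1
After op 10 (home): buf='Z' cursor=0
After op 11 (end): buf='Z' cursor=1
After op 12 (left): buf='Z' cursor=0

Answer: Z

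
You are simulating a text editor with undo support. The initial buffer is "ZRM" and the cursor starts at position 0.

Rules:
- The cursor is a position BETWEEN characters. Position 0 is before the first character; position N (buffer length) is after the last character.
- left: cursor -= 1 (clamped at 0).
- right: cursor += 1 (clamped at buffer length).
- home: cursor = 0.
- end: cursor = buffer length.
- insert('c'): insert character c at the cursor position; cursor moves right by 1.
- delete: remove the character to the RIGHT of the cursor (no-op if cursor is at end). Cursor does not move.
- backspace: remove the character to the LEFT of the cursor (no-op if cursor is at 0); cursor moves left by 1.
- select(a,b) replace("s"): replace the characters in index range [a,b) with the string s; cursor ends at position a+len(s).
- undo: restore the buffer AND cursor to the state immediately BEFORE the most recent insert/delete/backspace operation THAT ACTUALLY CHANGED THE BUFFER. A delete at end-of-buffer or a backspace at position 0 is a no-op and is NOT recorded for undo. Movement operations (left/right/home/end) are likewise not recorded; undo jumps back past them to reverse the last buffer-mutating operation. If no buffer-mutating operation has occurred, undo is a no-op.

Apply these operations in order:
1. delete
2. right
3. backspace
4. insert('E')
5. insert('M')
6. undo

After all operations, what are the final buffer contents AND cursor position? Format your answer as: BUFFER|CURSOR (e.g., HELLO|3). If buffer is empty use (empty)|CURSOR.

After op 1 (delete): buf='RM' cursor=0
After op 2 (right): buf='RM' cursor=1
After op 3 (backspace): buf='M' cursor=0
After op 4 (insert('E')): buf='EM' cursor=1
After op 5 (insert('M')): buf='EMM' cursor=2
After op 6 (undo): buf='EM' cursor=1

Answer: EM|1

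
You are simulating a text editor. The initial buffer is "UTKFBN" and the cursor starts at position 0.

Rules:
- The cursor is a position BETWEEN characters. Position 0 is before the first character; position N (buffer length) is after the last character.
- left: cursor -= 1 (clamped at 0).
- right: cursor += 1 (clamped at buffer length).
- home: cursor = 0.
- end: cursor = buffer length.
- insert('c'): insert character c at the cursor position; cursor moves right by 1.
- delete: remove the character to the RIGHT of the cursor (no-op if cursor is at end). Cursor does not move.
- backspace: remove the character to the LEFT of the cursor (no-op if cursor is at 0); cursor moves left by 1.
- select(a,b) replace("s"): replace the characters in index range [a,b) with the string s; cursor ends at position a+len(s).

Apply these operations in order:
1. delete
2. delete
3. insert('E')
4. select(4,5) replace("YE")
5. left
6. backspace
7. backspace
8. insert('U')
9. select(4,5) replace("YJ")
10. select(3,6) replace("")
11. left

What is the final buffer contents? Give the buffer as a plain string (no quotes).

Answer: EKF

Derivation:
After op 1 (delete): buf='TKFBN' cursor=0
After op 2 (delete): buf='KFBN' cursor=0
After op 3 (insert('E')): buf='EKFBN' cursor=1
After op 4 (select(4,5) replace("YE")): buf='EKFBYE' cursor=6
After op 5 (left): buf='EKFBYE' cursor=5
After op 6 (backspace): buf='EKFBE' cursor=4
After op 7 (backspace): buf='EKFE' cursor=3
After op 8 (insert('U')): buf='EKFUE' cursor=4
After op 9 (select(4,5) replace("YJ")): buf='EKFUYJ' cursor=6
After op 10 (select(3,6) replace("")): buf='EKF' cursor=3
After op 11 (left): buf='EKF' cursor=2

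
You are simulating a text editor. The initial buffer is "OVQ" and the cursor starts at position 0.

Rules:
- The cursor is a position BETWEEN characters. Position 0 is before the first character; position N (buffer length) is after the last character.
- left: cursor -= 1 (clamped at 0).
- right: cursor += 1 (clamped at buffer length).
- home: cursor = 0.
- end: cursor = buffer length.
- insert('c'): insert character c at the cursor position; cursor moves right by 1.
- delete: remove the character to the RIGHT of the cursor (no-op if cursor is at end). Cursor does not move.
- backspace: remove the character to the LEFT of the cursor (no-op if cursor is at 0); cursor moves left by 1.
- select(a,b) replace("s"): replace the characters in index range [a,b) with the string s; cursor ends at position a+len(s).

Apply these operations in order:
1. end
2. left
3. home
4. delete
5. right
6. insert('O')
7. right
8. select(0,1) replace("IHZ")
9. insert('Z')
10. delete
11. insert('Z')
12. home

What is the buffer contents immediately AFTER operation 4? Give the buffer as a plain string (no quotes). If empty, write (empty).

After op 1 (end): buf='OVQ' cursor=3
After op 2 (left): buf='OVQ' cursor=2
After op 3 (home): buf='OVQ' cursor=0
After op 4 (delete): buf='VQ' cursor=0

Answer: VQ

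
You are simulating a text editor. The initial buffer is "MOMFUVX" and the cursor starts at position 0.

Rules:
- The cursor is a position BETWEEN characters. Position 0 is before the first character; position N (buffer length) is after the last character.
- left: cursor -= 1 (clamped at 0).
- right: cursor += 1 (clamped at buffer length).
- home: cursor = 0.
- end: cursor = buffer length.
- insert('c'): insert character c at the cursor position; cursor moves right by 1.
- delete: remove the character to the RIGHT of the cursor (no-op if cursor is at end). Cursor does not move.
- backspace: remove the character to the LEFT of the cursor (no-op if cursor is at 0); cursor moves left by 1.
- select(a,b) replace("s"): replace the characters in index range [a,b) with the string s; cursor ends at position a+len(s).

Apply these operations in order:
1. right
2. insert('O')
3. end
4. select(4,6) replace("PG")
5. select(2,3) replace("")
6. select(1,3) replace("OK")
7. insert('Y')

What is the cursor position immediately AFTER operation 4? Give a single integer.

After op 1 (right): buf='MOMFUVX' cursor=1
After op 2 (insert('O')): buf='MOOMFUVX' cursor=2
After op 3 (end): buf='MOOMFUVX' cursor=8
After op 4 (select(4,6) replace("PG")): buf='MOOMPGVX' cursor=6

Answer: 6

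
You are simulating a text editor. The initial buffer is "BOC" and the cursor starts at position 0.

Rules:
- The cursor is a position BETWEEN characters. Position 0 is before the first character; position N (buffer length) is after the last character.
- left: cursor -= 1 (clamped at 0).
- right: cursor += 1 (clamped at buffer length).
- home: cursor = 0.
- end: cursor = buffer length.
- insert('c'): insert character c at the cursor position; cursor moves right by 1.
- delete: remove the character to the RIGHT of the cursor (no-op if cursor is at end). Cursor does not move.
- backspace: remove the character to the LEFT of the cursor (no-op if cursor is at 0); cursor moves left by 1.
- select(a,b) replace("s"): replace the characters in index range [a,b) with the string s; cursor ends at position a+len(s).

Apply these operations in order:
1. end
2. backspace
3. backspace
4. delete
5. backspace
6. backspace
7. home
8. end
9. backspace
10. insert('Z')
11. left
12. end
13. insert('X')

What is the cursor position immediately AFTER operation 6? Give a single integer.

Answer: 0

Derivation:
After op 1 (end): buf='BOC' cursor=3
After op 2 (backspace): buf='BO' cursor=2
After op 3 (backspace): buf='B' cursor=1
After op 4 (delete): buf='B' cursor=1
After op 5 (backspace): buf='(empty)' cursor=0
After op 6 (backspace): buf='(empty)' cursor=0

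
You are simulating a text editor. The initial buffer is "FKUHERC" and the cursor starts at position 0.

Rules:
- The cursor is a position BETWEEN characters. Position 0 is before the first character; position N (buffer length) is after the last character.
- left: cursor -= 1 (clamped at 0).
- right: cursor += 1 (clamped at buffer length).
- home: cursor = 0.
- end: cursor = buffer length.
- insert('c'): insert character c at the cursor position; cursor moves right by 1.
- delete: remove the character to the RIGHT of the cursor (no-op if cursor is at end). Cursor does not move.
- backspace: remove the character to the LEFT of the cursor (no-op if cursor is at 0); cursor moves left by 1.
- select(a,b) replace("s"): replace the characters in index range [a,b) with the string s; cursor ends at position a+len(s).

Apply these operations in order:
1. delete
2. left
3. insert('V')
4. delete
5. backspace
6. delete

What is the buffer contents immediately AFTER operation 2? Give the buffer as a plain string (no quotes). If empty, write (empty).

After op 1 (delete): buf='KUHERC' cursor=0
After op 2 (left): buf='KUHERC' cursor=0

Answer: KUHERC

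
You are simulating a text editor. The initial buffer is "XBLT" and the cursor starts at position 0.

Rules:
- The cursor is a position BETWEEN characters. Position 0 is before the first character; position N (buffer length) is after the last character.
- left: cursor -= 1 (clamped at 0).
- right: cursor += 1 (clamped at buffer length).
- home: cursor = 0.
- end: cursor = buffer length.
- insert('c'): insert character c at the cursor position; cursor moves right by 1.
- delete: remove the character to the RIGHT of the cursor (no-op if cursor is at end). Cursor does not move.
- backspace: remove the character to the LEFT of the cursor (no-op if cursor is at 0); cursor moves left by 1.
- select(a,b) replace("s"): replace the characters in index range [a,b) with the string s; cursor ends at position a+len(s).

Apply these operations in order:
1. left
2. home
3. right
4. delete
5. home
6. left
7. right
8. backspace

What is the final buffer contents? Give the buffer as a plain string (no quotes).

Answer: LT

Derivation:
After op 1 (left): buf='XBLT' cursor=0
After op 2 (home): buf='XBLT' cursor=0
After op 3 (right): buf='XBLT' cursor=1
After op 4 (delete): buf='XLT' cursor=1
After op 5 (home): buf='XLT' cursor=0
After op 6 (left): buf='XLT' cursor=0
After op 7 (right): buf='XLT' cursor=1
After op 8 (backspace): buf='LT' cursor=0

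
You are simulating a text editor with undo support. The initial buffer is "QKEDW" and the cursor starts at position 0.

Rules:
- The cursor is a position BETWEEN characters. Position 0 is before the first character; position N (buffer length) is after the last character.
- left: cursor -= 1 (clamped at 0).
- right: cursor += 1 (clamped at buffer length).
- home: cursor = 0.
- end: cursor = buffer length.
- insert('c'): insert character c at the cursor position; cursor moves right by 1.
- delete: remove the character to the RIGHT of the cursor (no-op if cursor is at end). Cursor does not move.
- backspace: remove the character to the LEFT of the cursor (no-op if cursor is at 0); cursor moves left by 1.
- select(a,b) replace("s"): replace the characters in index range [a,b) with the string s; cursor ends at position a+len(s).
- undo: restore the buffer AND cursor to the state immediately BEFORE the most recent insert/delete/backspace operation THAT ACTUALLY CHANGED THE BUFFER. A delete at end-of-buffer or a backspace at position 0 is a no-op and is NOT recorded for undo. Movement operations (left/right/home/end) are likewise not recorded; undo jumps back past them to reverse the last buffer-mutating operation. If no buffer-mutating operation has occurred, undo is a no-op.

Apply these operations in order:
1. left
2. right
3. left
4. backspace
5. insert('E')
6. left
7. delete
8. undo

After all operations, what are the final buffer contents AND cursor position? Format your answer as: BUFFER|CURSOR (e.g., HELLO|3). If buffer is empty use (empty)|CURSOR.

Answer: EQKEDW|0

Derivation:
After op 1 (left): buf='QKEDW' cursor=0
After op 2 (right): buf='QKEDW' cursor=1
After op 3 (left): buf='QKEDW' cursor=0
After op 4 (backspace): buf='QKEDW' cursor=0
After op 5 (insert('E')): buf='EQKEDW' cursor=1
After op 6 (left): buf='EQKEDW' cursor=0
After op 7 (delete): buf='QKEDW' cursor=0
After op 8 (undo): buf='EQKEDW' cursor=0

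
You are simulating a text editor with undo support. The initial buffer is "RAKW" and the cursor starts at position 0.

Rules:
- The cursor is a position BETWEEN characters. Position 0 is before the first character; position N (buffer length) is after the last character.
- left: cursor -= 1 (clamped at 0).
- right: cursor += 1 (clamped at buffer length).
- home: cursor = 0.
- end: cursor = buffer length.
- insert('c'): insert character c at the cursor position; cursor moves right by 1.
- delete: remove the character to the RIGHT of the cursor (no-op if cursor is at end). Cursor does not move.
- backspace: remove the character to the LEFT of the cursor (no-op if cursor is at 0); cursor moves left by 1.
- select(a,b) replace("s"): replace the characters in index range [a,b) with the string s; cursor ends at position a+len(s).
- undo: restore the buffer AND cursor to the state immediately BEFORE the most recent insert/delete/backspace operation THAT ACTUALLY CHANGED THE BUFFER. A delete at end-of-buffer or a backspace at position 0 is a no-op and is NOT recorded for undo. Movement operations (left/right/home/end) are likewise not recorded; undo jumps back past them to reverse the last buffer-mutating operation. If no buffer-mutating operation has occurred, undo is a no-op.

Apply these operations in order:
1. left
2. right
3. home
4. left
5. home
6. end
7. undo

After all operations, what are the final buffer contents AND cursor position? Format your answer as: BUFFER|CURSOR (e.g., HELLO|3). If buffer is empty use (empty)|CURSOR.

After op 1 (left): buf='RAKW' cursor=0
After op 2 (right): buf='RAKW' cursor=1
After op 3 (home): buf='RAKW' cursor=0
After op 4 (left): buf='RAKW' cursor=0
After op 5 (home): buf='RAKW' cursor=0
After op 6 (end): buf='RAKW' cursor=4
After op 7 (undo): buf='RAKW' cursor=4

Answer: RAKW|4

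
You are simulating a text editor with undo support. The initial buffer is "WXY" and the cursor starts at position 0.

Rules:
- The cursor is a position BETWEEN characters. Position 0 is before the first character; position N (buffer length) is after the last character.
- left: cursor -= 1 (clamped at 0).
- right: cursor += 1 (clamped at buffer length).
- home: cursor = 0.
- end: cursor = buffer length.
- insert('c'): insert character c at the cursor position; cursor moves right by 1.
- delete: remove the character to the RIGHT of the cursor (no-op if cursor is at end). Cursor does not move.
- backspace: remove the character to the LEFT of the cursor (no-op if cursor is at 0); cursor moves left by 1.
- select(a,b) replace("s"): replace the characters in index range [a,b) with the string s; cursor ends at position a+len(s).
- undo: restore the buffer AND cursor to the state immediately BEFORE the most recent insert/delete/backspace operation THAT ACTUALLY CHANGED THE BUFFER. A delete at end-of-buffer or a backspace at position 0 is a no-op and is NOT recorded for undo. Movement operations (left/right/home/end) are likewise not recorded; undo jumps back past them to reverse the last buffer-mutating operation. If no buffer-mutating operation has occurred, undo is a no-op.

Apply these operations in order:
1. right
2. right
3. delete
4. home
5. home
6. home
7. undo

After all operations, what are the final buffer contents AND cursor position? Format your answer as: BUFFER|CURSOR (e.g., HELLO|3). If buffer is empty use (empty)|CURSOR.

Answer: WXY|2

Derivation:
After op 1 (right): buf='WXY' cursor=1
After op 2 (right): buf='WXY' cursor=2
After op 3 (delete): buf='WX' cursor=2
After op 4 (home): buf='WX' cursor=0
After op 5 (home): buf='WX' cursor=0
After op 6 (home): buf='WX' cursor=0
After op 7 (undo): buf='WXY' cursor=2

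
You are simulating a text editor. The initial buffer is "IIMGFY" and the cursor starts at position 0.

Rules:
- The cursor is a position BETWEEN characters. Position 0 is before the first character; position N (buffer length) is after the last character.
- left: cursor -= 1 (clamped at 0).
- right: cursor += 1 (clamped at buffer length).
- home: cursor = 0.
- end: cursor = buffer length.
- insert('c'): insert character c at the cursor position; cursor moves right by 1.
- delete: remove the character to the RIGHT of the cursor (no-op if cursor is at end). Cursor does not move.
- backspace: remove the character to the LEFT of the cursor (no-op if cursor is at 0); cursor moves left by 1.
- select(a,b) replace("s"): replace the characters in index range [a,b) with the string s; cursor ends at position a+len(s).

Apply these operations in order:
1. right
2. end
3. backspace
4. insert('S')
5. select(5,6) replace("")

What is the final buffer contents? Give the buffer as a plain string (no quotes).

Answer: IIMGF

Derivation:
After op 1 (right): buf='IIMGFY' cursor=1
After op 2 (end): buf='IIMGFY' cursor=6
After op 3 (backspace): buf='IIMGF' cursor=5
After op 4 (insert('S')): buf='IIMGFS' cursor=6
After op 5 (select(5,6) replace("")): buf='IIMGF' cursor=5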